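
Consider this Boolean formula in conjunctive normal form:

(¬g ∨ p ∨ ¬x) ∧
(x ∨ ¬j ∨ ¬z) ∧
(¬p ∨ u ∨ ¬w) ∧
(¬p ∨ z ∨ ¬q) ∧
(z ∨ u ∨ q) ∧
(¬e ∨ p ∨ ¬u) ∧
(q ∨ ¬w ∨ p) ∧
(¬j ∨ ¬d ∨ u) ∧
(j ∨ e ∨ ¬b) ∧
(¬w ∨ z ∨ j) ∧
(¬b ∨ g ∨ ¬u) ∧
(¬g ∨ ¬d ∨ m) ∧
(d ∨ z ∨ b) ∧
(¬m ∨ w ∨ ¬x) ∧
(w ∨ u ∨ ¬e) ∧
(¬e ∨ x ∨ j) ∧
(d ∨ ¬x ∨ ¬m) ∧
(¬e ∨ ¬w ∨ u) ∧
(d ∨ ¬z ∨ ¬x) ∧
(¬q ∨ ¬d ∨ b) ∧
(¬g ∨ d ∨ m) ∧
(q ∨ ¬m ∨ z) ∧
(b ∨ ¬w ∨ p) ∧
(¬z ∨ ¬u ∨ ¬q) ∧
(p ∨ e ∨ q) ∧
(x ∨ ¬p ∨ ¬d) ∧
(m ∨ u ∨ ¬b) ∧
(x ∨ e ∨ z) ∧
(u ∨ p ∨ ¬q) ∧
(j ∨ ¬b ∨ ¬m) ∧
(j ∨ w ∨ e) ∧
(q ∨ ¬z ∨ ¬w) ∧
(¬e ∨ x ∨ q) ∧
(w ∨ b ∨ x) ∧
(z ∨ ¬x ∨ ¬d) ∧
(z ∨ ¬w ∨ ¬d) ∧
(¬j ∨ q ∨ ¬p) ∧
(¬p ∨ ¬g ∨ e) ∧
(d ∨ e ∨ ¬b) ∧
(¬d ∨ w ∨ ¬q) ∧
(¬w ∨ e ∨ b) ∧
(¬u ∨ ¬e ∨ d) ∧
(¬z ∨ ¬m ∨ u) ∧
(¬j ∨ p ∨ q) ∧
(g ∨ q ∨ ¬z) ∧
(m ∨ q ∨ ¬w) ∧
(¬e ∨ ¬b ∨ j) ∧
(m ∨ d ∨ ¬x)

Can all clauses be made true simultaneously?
No

No, the formula is not satisfiable.

No assignment of truth values to the variables can make all 48 clauses true simultaneously.

The formula is UNSAT (unsatisfiable).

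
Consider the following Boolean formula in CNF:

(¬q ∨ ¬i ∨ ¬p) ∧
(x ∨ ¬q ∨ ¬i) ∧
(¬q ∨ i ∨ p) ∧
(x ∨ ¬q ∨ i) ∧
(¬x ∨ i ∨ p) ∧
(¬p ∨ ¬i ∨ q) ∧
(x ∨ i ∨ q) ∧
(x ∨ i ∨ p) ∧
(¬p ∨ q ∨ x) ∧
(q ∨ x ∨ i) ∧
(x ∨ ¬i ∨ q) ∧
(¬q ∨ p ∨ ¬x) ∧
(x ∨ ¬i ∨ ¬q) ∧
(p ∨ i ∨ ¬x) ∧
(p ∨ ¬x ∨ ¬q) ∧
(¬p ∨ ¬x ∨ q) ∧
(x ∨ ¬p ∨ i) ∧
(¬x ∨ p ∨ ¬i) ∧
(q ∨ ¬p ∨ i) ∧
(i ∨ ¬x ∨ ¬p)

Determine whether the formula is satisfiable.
No

No, the formula is not satisfiable.

No assignment of truth values to the variables can make all 20 clauses true simultaneously.

The formula is UNSAT (unsatisfiable).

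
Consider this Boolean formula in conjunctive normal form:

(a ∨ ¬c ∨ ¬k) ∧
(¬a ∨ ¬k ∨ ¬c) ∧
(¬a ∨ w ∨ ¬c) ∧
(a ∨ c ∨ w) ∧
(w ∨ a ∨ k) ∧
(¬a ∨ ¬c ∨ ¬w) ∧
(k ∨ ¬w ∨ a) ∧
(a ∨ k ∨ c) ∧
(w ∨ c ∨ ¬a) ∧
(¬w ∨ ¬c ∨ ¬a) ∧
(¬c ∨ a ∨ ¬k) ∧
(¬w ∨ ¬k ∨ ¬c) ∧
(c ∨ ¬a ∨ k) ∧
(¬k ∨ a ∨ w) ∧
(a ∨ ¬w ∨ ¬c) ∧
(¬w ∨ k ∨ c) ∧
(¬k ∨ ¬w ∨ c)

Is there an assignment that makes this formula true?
No

No, the formula is not satisfiable.

No assignment of truth values to the variables can make all 17 clauses true simultaneously.

The formula is UNSAT (unsatisfiable).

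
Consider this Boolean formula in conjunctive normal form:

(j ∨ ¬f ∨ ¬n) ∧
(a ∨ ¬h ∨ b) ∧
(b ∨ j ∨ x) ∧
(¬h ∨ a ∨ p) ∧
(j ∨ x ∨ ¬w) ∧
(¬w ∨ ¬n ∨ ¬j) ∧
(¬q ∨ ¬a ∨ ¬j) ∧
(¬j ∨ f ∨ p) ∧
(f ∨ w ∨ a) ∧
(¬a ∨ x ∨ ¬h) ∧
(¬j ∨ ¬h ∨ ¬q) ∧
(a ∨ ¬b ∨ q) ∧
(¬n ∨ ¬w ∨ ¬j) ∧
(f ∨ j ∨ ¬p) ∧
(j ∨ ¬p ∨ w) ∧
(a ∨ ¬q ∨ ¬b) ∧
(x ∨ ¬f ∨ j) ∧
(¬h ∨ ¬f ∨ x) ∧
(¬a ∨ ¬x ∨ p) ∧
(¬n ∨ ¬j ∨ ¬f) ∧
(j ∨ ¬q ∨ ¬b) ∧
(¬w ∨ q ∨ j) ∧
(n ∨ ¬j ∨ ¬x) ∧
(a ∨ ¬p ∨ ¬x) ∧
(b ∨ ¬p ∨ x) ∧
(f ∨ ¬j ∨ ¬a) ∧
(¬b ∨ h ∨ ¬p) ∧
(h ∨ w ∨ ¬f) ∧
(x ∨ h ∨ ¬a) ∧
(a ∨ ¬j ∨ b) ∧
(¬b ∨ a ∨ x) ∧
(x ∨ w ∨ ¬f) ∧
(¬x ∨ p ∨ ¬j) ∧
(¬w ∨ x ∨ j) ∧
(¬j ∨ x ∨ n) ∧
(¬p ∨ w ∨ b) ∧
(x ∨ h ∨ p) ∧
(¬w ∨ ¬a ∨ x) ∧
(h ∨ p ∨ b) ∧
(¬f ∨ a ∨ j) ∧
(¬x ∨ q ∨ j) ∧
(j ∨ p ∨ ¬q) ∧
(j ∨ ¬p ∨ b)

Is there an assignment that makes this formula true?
No

No, the formula is not satisfiable.

No assignment of truth values to the variables can make all 43 clauses true simultaneously.

The formula is UNSAT (unsatisfiable).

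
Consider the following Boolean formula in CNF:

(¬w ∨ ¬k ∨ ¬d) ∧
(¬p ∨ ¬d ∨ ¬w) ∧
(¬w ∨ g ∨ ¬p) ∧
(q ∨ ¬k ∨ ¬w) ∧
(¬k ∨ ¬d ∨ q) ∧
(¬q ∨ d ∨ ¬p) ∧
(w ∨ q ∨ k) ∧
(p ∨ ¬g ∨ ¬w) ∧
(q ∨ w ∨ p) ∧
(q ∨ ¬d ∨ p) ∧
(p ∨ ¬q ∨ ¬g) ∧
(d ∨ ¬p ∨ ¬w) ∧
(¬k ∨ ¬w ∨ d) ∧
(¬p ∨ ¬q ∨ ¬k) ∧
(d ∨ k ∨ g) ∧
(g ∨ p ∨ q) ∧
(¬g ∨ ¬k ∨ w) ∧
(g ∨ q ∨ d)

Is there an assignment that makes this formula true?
Yes

Yes, the formula is satisfiable.

One satisfying assignment is: q=True, p=False, k=True, d=False, g=False, w=False

Verification: With this assignment, all 18 clauses evaluate to true.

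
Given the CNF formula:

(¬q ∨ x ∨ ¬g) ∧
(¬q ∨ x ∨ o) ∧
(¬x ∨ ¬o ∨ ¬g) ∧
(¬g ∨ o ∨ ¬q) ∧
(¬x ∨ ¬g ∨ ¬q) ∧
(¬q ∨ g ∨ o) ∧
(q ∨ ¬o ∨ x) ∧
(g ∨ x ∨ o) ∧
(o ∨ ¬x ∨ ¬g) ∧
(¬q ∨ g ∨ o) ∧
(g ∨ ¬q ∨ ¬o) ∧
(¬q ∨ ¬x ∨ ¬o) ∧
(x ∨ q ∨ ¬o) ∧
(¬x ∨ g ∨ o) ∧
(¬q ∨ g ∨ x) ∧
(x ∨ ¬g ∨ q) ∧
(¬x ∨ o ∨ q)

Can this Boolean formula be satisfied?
Yes

Yes, the formula is satisfiable.

One satisfying assignment is: o=True, g=False, x=True, q=False

Verification: With this assignment, all 17 clauses evaluate to true.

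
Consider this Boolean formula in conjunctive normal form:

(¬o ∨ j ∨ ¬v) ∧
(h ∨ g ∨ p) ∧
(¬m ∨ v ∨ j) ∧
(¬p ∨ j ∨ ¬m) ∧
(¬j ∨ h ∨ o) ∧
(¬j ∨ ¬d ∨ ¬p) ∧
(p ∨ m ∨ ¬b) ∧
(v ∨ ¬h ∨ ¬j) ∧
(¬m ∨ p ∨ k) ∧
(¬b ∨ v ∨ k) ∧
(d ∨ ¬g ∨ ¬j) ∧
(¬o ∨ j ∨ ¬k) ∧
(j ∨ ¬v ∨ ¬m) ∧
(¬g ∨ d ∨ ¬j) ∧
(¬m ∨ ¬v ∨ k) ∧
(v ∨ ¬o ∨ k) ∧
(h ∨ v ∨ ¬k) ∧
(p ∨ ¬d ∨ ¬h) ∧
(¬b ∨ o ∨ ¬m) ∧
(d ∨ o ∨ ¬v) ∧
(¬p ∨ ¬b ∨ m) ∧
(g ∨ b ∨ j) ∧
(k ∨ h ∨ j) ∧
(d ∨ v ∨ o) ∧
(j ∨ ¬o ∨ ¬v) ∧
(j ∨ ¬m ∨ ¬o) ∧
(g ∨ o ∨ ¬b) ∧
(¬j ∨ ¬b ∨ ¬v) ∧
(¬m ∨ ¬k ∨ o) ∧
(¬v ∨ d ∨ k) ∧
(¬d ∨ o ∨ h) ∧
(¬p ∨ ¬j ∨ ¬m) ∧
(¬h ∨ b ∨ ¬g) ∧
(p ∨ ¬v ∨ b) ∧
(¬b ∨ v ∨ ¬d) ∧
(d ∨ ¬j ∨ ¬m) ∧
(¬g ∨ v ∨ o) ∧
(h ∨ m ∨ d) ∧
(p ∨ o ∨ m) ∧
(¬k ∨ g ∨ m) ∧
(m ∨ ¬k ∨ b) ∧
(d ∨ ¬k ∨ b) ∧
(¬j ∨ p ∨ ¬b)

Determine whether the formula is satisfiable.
No

No, the formula is not satisfiable.

No assignment of truth values to the variables can make all 43 clauses true simultaneously.

The formula is UNSAT (unsatisfiable).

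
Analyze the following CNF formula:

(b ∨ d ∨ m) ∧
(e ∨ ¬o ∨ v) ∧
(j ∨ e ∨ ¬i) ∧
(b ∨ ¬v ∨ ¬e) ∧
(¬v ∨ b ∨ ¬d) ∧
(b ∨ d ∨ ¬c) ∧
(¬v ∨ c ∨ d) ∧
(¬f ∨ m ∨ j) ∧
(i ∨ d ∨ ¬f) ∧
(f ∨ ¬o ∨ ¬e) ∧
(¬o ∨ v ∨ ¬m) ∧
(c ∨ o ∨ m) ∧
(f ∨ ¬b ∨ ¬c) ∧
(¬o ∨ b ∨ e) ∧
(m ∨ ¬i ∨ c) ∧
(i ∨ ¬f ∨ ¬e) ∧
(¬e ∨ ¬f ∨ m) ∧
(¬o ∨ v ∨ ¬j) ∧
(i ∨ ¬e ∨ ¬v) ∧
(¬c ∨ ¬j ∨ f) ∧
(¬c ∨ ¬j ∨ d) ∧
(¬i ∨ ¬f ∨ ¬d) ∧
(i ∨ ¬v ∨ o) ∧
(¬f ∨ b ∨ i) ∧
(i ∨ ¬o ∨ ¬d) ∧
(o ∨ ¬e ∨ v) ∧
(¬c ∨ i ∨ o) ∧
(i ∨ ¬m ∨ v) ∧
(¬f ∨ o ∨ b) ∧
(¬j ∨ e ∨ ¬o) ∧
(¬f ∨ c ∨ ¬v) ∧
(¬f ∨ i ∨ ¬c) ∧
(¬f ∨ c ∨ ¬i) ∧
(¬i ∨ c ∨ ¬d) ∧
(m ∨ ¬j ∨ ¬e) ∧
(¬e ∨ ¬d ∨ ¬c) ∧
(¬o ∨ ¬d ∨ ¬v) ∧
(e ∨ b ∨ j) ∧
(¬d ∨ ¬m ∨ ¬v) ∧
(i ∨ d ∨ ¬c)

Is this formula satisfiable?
Yes

Yes, the formula is satisfiable.

One satisfying assignment is: f=True, m=True, j=False, o=False, v=True, c=True, e=True, b=True, d=False, i=True

Verification: With this assignment, all 40 clauses evaluate to true.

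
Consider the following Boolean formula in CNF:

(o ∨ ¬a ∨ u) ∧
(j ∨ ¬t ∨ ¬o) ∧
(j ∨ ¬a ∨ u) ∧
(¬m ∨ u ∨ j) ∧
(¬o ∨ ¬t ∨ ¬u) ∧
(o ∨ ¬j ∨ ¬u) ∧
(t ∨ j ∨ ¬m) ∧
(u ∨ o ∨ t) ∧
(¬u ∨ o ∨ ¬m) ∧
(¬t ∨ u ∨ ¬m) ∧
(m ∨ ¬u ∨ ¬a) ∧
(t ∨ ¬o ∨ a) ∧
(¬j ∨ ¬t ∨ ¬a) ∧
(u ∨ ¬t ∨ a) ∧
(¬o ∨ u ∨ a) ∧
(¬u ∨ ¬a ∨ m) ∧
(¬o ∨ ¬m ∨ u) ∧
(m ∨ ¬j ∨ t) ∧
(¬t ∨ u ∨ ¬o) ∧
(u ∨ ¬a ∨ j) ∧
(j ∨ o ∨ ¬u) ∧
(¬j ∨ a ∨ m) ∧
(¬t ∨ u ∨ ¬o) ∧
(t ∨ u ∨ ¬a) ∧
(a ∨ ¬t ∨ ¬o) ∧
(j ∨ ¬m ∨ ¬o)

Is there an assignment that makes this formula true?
Yes

Yes, the formula is satisfiable.

One satisfying assignment is: j=True, o=True, t=False, u=True, m=True, a=True

Verification: With this assignment, all 26 clauses evaluate to true.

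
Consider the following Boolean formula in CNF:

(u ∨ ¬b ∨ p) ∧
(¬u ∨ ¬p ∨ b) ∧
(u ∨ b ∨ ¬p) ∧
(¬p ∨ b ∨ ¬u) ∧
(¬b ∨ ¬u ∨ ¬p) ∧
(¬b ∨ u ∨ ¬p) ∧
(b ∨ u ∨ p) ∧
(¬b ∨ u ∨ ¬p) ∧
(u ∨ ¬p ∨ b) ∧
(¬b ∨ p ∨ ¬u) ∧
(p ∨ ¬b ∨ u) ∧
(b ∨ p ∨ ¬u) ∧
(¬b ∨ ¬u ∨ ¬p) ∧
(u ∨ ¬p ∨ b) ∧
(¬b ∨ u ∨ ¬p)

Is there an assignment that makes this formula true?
No

No, the formula is not satisfiable.

No assignment of truth values to the variables can make all 15 clauses true simultaneously.

The formula is UNSAT (unsatisfiable).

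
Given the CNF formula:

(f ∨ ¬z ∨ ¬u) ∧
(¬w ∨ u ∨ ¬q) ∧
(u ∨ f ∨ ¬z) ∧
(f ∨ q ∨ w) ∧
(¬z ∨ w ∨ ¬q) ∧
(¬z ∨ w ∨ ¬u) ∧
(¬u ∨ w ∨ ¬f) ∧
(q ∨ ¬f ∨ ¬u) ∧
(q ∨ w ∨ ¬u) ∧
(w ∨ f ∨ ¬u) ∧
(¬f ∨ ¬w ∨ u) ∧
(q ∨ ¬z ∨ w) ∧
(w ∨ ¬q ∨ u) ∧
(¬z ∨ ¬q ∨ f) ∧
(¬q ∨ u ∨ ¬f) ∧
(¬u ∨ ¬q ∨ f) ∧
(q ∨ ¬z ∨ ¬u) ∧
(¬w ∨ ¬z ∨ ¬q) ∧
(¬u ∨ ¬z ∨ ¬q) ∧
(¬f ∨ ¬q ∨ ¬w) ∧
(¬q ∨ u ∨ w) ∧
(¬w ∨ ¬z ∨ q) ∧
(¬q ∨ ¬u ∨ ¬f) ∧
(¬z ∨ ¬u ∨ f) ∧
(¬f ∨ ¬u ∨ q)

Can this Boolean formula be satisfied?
Yes

Yes, the formula is satisfiable.

One satisfying assignment is: u=False, q=False, w=True, z=False, f=False

Verification: With this assignment, all 25 clauses evaluate to true.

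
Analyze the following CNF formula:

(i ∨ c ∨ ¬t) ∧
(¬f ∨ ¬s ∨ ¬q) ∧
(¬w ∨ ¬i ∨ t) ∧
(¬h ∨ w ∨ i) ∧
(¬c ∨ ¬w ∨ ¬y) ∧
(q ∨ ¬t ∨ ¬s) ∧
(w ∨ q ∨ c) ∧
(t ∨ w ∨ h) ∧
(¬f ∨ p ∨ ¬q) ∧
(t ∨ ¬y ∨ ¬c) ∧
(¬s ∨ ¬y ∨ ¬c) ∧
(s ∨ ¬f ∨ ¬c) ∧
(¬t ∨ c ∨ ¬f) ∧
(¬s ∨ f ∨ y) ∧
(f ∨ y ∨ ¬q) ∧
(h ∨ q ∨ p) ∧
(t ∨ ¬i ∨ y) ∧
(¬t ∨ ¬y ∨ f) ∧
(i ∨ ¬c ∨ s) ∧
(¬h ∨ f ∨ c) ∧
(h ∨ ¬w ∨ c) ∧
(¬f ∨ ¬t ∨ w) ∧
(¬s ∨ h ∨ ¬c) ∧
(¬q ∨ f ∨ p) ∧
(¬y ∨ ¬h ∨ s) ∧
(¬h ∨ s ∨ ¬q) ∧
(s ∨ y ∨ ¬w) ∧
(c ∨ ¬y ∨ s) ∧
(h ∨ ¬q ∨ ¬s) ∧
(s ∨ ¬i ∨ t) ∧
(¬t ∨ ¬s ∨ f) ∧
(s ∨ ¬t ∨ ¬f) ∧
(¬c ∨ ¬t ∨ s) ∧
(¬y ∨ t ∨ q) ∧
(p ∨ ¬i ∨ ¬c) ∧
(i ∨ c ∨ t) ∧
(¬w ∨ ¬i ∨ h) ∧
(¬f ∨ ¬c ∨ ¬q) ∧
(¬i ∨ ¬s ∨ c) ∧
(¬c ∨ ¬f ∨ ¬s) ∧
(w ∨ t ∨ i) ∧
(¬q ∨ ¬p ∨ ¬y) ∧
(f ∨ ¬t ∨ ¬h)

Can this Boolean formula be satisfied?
No

No, the formula is not satisfiable.

No assignment of truth values to the variables can make all 43 clauses true simultaneously.

The formula is UNSAT (unsatisfiable).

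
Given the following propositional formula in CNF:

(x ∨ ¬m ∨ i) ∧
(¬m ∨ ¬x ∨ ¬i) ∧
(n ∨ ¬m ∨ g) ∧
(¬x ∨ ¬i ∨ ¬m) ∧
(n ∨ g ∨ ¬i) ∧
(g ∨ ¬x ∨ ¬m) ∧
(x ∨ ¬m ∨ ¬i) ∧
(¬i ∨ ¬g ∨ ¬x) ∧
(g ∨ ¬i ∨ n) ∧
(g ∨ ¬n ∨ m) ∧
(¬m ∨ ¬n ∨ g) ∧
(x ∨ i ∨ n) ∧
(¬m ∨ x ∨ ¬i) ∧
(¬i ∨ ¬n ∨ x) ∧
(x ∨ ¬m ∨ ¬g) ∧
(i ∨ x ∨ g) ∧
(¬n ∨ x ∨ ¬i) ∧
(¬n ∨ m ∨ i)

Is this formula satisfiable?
Yes

Yes, the formula is satisfiable.

One satisfying assignment is: m=False, n=False, i=False, g=False, x=True

Verification: With this assignment, all 18 clauses evaluate to true.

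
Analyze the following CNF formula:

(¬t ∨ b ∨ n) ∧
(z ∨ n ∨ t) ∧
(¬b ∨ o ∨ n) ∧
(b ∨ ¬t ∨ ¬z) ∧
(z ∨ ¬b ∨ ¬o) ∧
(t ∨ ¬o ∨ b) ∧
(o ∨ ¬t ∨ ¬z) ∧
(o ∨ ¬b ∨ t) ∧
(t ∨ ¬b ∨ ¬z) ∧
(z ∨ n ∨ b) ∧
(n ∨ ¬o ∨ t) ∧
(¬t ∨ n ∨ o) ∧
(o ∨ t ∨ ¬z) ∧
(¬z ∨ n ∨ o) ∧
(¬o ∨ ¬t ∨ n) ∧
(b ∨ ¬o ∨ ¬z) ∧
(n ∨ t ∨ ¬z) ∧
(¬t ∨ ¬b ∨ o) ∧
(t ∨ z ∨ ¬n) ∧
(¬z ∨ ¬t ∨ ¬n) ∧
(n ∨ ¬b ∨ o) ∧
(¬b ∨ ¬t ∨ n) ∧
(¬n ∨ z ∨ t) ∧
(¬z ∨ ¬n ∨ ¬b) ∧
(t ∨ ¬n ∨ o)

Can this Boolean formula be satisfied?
Yes

Yes, the formula is satisfiable.

One satisfying assignment is: o=False, t=True, b=False, n=True, z=False

Verification: With this assignment, all 25 clauses evaluate to true.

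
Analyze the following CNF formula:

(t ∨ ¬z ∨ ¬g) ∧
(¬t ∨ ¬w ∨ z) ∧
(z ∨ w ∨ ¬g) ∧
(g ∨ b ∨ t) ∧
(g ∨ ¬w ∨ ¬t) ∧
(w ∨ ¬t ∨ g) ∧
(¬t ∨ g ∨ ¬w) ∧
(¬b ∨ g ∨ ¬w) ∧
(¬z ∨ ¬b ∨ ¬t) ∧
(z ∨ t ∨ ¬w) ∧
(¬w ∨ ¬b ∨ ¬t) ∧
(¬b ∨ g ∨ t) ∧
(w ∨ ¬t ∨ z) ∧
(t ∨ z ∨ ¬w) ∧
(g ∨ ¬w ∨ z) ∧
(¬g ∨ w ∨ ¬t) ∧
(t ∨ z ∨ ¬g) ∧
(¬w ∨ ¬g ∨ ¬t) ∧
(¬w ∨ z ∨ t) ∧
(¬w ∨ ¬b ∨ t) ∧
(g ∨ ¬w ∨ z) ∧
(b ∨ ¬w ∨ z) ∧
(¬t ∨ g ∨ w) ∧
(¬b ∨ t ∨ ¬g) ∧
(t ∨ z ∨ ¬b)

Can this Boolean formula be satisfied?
No

No, the formula is not satisfiable.

No assignment of truth values to the variables can make all 25 clauses true simultaneously.

The formula is UNSAT (unsatisfiable).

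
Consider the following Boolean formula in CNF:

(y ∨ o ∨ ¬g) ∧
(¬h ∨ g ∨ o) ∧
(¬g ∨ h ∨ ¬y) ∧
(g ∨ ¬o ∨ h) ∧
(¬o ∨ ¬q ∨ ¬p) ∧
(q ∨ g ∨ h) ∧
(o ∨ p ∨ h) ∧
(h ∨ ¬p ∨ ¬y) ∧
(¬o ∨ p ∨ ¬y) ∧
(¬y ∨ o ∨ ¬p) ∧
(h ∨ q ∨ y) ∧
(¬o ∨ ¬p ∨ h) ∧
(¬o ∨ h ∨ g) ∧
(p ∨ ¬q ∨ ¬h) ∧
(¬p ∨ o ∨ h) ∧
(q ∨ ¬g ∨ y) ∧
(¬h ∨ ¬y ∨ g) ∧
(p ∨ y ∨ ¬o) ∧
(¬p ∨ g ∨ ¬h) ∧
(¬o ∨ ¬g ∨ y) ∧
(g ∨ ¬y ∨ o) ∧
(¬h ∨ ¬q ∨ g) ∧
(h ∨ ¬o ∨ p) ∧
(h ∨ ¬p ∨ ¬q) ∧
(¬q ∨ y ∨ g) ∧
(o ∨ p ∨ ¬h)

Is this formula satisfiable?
Yes

Yes, the formula is satisfiable.

One satisfying assignment is: p=True, g=True, y=True, q=False, o=True, h=True

Verification: With this assignment, all 26 clauses evaluate to true.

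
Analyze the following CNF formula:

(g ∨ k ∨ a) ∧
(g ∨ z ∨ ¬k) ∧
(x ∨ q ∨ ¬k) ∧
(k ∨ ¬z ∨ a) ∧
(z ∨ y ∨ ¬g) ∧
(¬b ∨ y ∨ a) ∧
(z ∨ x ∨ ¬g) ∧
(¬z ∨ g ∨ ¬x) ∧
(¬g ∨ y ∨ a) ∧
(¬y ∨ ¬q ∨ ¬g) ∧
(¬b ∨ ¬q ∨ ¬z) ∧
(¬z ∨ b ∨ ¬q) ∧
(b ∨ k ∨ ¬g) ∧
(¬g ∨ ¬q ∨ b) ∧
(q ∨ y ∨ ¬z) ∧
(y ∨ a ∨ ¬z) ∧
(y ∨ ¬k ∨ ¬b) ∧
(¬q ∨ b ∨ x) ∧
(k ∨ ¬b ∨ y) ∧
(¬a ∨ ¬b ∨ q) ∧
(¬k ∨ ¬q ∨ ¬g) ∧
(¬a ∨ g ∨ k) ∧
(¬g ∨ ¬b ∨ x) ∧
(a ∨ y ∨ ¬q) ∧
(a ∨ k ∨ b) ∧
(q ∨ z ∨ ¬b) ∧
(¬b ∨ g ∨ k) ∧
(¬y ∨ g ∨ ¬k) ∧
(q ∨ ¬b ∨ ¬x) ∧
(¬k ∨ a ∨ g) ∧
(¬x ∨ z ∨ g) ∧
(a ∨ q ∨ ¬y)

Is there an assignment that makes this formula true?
Yes

Yes, the formula is satisfiable.

One satisfying assignment is: x=True, q=False, y=True, g=True, z=False, a=True, b=False, k=True

Verification: With this assignment, all 32 clauses evaluate to true.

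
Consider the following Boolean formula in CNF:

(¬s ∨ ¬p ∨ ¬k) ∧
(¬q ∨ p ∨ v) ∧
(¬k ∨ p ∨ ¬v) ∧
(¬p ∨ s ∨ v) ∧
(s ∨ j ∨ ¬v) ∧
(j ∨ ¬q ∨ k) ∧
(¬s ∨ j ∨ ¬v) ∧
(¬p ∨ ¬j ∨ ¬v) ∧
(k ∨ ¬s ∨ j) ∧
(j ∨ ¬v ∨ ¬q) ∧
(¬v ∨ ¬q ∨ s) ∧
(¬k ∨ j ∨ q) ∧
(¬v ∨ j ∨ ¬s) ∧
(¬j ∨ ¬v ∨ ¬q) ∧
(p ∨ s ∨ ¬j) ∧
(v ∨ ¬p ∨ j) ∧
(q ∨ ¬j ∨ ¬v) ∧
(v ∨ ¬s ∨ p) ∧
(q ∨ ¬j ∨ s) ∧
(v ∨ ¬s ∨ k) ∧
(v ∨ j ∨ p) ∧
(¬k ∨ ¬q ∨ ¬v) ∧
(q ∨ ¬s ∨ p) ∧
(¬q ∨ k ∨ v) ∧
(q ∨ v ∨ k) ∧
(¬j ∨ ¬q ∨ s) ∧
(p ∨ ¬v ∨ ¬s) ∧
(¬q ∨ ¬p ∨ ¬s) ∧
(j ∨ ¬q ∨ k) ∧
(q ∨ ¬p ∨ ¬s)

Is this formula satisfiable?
No

No, the formula is not satisfiable.

No assignment of truth values to the variables can make all 30 clauses true simultaneously.

The formula is UNSAT (unsatisfiable).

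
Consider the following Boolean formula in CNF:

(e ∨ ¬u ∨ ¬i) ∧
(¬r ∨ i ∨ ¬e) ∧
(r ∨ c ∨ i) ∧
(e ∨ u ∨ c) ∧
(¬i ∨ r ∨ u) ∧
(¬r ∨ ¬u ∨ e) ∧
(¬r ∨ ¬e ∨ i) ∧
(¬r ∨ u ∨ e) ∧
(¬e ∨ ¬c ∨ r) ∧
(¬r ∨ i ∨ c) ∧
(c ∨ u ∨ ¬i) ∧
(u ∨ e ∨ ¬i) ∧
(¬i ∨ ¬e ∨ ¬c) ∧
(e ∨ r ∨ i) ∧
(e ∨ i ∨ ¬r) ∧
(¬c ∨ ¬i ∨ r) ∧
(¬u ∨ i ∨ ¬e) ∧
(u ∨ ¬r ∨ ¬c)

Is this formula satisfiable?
Yes

Yes, the formula is satisfiable.

One satisfying assignment is: e=True, i=True, c=False, r=False, u=True

Verification: With this assignment, all 18 clauses evaluate to true.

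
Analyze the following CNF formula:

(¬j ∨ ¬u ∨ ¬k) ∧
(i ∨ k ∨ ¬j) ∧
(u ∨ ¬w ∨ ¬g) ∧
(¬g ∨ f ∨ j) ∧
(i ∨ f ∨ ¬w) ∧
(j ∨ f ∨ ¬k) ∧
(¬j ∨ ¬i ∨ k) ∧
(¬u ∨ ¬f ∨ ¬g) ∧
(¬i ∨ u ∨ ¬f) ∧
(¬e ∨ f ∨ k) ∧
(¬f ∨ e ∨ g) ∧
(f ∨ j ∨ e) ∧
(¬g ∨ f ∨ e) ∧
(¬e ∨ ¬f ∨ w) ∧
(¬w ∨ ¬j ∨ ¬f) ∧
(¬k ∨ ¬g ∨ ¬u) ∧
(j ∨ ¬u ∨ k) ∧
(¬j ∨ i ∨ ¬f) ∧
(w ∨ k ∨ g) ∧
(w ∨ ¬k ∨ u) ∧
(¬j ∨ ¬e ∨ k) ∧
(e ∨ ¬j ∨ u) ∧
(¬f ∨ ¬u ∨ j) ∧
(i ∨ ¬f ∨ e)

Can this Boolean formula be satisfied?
Yes

Yes, the formula is satisfiable.

One satisfying assignment is: e=True, j=True, w=True, u=False, i=True, k=True, g=False, f=False

Verification: With this assignment, all 24 clauses evaluate to true.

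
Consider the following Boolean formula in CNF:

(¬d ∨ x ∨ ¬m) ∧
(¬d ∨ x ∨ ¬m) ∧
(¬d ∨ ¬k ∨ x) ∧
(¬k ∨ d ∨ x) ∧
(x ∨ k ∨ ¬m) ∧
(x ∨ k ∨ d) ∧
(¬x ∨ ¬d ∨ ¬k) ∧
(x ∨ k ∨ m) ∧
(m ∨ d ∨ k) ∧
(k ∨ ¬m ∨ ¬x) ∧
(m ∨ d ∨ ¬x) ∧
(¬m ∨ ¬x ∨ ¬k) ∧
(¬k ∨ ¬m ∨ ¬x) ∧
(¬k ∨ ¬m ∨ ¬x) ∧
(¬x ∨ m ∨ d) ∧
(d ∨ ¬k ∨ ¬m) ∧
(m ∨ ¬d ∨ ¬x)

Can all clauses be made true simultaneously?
No

No, the formula is not satisfiable.

No assignment of truth values to the variables can make all 17 clauses true simultaneously.

The formula is UNSAT (unsatisfiable).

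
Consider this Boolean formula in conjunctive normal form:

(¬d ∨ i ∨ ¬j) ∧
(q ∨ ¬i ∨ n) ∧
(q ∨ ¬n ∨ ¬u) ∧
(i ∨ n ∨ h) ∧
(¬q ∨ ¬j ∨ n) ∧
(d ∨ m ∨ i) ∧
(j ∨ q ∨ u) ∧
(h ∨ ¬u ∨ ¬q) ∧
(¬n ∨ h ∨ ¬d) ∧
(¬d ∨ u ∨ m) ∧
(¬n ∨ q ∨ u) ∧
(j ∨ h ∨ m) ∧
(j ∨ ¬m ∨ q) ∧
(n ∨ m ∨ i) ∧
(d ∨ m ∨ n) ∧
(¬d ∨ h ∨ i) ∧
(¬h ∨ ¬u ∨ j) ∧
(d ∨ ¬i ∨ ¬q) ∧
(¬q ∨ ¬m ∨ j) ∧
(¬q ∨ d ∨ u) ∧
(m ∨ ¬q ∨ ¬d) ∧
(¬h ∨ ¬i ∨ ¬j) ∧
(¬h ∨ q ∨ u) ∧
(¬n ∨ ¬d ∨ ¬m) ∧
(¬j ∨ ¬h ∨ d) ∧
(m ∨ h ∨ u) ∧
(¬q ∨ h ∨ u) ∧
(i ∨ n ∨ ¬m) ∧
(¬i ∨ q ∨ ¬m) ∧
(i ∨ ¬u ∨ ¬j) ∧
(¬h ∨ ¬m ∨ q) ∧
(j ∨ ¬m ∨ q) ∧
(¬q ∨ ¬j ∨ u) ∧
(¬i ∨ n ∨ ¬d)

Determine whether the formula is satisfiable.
No

No, the formula is not satisfiable.

No assignment of truth values to the variables can make all 34 clauses true simultaneously.

The formula is UNSAT (unsatisfiable).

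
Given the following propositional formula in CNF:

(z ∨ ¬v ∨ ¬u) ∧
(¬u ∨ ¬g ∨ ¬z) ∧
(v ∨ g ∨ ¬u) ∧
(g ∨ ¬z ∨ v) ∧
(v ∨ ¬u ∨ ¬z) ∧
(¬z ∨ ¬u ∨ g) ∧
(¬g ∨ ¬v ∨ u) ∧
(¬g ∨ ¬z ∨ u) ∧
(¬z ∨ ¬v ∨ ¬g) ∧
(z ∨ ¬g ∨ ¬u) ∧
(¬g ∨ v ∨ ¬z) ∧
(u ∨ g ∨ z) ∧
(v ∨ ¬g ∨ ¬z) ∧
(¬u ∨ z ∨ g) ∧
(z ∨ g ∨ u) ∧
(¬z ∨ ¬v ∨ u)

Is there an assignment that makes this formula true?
Yes

Yes, the formula is satisfiable.

One satisfying assignment is: z=False, u=False, g=True, v=False

Verification: With this assignment, all 16 clauses evaluate to true.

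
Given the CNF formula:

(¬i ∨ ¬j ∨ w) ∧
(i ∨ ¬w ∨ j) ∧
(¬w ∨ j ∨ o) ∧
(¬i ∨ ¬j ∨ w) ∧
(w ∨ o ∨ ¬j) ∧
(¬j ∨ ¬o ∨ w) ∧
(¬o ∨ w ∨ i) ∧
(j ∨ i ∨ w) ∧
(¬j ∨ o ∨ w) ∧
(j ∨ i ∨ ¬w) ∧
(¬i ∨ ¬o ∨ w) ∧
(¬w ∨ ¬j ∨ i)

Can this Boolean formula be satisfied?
Yes

Yes, the formula is satisfiable.

One satisfying assignment is: j=False, w=False, i=True, o=False

Verification: With this assignment, all 12 clauses evaluate to true.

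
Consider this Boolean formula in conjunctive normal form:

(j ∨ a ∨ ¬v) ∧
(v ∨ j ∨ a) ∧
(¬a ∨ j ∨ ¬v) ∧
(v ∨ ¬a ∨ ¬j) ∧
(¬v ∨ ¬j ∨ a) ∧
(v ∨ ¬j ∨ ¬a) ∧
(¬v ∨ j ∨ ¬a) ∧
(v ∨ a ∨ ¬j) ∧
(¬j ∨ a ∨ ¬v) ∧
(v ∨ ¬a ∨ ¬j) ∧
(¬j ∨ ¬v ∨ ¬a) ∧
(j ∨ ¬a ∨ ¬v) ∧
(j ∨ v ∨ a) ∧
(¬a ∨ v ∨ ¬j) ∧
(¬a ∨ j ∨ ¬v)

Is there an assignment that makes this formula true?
Yes

Yes, the formula is satisfiable.

One satisfying assignment is: j=False, v=False, a=True

Verification: With this assignment, all 15 clauses evaluate to true.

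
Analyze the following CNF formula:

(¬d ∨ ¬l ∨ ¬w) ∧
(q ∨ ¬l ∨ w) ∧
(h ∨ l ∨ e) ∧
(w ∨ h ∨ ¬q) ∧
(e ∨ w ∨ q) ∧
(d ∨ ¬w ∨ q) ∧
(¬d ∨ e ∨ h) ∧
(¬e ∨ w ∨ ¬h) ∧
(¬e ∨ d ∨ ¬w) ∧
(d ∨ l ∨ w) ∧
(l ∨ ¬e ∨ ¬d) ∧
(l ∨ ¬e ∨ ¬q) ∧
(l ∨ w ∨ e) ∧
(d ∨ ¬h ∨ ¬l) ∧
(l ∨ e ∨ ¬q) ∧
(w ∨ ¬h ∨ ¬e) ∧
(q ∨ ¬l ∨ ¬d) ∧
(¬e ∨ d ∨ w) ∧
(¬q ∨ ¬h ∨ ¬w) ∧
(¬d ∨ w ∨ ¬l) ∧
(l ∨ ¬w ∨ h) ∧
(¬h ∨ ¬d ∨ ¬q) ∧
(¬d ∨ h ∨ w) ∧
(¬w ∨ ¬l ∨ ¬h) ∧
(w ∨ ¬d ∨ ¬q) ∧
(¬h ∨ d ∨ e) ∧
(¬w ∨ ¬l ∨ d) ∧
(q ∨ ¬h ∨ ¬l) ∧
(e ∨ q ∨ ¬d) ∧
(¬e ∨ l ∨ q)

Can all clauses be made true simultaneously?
No

No, the formula is not satisfiable.

No assignment of truth values to the variables can make all 30 clauses true simultaneously.

The formula is UNSAT (unsatisfiable).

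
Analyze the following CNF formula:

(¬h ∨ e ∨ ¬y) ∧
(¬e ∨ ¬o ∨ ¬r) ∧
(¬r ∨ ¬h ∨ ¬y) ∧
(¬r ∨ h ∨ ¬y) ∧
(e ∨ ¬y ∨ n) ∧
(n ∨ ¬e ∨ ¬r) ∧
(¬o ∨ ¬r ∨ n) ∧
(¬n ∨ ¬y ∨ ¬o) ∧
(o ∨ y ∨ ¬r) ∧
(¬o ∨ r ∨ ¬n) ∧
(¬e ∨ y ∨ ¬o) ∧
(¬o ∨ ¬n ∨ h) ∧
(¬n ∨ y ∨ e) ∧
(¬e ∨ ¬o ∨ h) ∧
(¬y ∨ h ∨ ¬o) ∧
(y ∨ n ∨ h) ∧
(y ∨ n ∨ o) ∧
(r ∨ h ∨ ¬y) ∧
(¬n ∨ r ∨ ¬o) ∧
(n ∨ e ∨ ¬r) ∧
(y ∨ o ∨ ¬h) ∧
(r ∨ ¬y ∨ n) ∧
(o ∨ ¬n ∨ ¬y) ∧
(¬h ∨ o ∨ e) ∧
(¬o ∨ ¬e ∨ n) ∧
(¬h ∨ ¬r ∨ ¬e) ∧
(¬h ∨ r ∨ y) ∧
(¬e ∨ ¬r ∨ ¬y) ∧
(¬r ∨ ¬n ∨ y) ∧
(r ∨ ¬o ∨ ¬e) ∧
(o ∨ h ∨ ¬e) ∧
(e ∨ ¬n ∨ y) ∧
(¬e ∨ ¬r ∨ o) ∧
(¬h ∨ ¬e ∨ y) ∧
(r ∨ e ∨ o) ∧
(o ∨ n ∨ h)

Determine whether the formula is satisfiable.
No

No, the formula is not satisfiable.

No assignment of truth values to the variables can make all 36 clauses true simultaneously.

The formula is UNSAT (unsatisfiable).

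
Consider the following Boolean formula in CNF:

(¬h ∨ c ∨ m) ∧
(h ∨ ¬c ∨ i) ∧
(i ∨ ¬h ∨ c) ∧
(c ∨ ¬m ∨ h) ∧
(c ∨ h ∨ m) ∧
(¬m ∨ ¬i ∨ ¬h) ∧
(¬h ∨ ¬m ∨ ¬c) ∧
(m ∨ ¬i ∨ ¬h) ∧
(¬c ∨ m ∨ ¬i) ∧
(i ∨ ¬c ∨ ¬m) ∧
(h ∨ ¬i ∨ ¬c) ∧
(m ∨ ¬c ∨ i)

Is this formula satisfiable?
No

No, the formula is not satisfiable.

No assignment of truth values to the variables can make all 12 clauses true simultaneously.

The formula is UNSAT (unsatisfiable).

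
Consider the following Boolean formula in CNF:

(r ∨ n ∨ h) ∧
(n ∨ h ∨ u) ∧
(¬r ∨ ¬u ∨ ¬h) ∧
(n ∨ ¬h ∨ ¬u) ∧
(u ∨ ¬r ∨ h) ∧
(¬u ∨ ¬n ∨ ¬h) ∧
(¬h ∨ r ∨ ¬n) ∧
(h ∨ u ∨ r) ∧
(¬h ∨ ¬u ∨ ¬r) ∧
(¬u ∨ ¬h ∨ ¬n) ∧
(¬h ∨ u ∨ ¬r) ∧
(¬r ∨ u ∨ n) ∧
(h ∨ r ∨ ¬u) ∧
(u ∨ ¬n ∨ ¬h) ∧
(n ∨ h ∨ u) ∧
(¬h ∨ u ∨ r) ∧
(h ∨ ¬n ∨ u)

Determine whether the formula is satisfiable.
Yes

Yes, the formula is satisfiable.

One satisfying assignment is: r=True, u=True, h=False, n=False

Verification: With this assignment, all 17 clauses evaluate to true.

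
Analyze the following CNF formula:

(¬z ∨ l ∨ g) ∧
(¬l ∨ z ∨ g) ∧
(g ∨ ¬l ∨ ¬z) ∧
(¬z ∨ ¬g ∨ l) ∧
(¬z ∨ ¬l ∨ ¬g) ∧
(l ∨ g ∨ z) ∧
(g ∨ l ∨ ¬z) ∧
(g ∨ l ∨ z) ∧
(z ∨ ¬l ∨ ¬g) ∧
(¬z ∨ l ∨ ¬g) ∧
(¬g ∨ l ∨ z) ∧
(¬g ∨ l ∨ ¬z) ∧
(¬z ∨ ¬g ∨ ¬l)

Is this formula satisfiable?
No

No, the formula is not satisfiable.

No assignment of truth values to the variables can make all 13 clauses true simultaneously.

The formula is UNSAT (unsatisfiable).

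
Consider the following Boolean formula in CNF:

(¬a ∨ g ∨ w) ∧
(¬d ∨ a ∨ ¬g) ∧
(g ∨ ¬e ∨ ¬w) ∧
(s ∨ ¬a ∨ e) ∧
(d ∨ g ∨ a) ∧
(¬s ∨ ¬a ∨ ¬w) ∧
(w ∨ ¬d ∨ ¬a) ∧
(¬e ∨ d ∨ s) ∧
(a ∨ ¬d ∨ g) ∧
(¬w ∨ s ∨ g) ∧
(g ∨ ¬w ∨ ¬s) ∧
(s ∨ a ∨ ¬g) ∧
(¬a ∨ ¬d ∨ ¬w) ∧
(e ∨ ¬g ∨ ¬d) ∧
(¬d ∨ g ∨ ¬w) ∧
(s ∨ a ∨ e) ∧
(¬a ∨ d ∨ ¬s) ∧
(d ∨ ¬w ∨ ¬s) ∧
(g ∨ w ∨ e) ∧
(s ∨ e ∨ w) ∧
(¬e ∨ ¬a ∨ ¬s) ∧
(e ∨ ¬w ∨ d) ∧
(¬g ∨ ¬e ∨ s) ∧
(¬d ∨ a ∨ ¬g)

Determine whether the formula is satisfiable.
Yes

Yes, the formula is satisfiable.

One satisfying assignment is: g=True, e=False, w=False, a=False, d=False, s=True

Verification: With this assignment, all 24 clauses evaluate to true.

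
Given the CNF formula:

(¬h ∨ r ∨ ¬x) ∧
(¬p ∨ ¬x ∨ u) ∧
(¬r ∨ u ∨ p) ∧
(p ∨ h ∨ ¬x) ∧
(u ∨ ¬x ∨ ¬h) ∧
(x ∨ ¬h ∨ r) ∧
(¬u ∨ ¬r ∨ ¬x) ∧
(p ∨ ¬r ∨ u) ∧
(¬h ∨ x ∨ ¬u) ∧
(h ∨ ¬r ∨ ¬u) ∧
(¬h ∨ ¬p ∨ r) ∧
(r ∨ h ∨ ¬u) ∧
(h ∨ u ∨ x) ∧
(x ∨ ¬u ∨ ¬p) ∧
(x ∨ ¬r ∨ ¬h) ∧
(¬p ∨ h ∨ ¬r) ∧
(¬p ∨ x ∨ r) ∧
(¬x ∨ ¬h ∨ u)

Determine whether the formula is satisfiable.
No

No, the formula is not satisfiable.

No assignment of truth values to the variables can make all 18 clauses true simultaneously.

The formula is UNSAT (unsatisfiable).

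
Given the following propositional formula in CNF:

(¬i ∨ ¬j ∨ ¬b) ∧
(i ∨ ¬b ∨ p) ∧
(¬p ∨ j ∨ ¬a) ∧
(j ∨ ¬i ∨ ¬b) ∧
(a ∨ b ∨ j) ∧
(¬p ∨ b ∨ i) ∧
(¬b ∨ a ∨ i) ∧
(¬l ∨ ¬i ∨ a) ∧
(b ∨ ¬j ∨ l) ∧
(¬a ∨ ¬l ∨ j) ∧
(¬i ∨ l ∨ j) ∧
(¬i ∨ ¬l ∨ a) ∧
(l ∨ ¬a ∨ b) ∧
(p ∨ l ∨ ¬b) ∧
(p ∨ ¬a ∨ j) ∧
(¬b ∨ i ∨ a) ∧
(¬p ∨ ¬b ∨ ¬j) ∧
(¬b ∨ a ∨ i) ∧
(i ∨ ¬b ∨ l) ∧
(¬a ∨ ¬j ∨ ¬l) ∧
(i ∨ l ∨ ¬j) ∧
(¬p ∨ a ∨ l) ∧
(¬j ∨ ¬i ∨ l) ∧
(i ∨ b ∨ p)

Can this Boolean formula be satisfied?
No

No, the formula is not satisfiable.

No assignment of truth values to the variables can make all 24 clauses true simultaneously.

The formula is UNSAT (unsatisfiable).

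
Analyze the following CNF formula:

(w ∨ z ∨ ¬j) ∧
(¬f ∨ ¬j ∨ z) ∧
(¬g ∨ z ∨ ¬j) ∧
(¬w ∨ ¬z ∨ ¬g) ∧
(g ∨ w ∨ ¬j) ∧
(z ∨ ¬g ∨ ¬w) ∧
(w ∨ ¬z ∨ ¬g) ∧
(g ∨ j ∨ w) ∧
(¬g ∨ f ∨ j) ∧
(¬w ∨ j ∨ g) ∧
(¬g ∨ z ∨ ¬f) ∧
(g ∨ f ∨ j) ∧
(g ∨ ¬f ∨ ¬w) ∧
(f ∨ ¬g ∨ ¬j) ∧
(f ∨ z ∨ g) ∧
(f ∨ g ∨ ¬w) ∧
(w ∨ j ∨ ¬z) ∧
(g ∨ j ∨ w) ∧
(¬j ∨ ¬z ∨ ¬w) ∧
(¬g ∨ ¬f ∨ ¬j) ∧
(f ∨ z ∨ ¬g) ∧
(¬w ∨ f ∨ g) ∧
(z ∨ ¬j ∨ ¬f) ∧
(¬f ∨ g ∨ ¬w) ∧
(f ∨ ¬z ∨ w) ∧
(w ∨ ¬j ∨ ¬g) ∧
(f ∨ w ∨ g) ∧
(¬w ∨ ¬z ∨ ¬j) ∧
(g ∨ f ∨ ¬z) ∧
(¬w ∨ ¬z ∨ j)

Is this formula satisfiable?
No

No, the formula is not satisfiable.

No assignment of truth values to the variables can make all 30 clauses true simultaneously.

The formula is UNSAT (unsatisfiable).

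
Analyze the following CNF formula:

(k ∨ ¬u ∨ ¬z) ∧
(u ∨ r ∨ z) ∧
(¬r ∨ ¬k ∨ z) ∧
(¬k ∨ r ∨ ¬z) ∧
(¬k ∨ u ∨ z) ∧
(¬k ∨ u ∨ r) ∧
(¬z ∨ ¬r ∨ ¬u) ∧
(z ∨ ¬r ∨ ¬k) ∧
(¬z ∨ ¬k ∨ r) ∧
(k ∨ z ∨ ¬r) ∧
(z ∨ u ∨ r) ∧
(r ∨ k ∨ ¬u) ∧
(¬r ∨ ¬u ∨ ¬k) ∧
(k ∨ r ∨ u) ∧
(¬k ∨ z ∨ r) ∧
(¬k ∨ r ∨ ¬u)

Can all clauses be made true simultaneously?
Yes

Yes, the formula is satisfiable.

One satisfying assignment is: z=True, r=True, u=False, k=True

Verification: With this assignment, all 16 clauses evaluate to true.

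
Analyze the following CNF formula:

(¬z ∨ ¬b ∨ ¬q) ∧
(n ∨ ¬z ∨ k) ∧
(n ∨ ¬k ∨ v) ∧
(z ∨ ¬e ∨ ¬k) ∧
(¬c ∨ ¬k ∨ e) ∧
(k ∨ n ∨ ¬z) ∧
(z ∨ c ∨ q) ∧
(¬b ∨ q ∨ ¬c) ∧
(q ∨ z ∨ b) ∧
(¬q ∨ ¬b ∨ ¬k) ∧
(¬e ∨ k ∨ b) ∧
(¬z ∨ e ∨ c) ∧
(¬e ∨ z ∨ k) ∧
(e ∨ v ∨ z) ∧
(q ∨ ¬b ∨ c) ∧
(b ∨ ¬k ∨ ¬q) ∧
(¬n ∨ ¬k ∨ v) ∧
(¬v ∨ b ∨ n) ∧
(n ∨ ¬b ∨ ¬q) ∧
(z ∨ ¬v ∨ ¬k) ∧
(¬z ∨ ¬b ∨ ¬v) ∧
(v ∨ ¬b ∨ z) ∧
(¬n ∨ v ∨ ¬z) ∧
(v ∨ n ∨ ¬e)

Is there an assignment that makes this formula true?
Yes

Yes, the formula is satisfiable.

One satisfying assignment is: n=True, e=False, v=True, k=False, q=True, b=True, z=False, c=False

Verification: With this assignment, all 24 clauses evaluate to true.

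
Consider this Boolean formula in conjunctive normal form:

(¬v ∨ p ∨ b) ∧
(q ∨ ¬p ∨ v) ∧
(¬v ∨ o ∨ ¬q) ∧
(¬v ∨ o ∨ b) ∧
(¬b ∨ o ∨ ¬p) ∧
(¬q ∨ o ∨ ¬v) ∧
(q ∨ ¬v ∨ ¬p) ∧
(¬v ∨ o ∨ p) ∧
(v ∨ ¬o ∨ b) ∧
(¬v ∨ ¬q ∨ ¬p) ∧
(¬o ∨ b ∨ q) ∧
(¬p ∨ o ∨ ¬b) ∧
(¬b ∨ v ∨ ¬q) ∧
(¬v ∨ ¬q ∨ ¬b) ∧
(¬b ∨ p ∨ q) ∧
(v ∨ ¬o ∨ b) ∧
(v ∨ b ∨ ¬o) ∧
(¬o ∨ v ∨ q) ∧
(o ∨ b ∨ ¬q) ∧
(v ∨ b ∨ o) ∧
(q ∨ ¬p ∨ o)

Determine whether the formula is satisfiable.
No

No, the formula is not satisfiable.

No assignment of truth values to the variables can make all 21 clauses true simultaneously.

The formula is UNSAT (unsatisfiable).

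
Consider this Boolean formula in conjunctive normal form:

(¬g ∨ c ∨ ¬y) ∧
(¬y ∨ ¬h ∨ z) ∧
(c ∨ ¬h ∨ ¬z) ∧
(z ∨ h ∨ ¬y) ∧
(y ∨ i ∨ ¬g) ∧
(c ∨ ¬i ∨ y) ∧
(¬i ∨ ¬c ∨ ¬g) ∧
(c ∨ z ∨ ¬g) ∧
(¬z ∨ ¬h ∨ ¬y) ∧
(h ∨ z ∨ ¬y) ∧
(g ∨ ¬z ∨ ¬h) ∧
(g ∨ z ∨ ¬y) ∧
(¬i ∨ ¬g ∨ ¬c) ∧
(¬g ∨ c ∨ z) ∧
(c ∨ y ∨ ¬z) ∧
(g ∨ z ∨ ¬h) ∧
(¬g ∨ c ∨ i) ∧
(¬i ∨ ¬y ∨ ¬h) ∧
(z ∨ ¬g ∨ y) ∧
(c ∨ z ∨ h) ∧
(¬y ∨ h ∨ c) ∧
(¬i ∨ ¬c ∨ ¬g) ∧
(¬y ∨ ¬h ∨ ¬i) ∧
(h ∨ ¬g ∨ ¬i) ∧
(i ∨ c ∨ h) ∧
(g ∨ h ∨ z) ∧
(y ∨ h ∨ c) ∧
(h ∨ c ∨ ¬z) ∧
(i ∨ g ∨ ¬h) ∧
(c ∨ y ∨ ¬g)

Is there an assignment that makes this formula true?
Yes

Yes, the formula is satisfiable.

One satisfying assignment is: c=True, z=True, h=False, y=False, g=False, i=False

Verification: With this assignment, all 30 clauses evaluate to true.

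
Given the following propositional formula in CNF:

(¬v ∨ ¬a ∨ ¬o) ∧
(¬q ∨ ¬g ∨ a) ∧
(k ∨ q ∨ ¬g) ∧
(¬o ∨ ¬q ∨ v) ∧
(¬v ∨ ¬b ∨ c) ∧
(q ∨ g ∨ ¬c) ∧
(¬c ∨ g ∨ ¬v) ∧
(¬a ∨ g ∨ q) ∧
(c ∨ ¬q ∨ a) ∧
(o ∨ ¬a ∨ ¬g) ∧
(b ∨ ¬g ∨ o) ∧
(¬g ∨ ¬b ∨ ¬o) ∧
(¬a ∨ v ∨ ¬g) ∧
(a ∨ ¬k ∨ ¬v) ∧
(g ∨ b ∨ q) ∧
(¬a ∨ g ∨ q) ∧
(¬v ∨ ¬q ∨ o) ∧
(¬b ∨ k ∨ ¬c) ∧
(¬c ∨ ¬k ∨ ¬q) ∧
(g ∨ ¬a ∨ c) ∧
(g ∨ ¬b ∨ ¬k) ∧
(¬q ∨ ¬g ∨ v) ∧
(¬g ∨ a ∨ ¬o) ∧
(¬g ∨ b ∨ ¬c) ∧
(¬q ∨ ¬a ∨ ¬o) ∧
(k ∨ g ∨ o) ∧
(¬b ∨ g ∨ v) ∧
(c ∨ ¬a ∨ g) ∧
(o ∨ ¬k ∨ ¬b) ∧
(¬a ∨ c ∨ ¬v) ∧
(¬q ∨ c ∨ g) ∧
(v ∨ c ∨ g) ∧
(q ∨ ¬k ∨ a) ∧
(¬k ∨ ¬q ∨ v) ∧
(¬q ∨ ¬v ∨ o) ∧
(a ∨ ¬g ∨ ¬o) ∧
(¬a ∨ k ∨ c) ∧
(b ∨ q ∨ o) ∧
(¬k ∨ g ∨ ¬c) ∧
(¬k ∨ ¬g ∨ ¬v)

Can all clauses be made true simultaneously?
No

No, the formula is not satisfiable.

No assignment of truth values to the variables can make all 40 clauses true simultaneously.

The formula is UNSAT (unsatisfiable).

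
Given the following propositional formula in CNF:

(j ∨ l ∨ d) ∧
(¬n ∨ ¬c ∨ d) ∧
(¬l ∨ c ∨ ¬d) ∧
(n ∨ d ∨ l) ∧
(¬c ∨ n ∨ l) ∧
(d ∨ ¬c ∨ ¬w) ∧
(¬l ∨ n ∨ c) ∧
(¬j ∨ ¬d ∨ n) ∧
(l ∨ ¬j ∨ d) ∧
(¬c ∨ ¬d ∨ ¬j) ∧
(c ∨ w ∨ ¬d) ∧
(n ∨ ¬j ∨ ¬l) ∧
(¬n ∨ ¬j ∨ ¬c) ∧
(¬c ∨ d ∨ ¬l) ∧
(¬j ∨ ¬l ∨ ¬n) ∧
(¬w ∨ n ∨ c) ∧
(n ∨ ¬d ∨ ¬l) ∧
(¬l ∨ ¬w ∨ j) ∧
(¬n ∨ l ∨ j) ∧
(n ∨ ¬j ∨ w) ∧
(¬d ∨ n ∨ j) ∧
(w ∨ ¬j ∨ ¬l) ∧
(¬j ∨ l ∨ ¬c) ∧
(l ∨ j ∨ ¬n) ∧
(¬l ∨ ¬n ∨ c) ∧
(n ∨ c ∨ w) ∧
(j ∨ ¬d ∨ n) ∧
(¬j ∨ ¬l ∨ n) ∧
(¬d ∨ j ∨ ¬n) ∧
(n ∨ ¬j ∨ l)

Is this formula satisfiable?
Yes

Yes, the formula is satisfiable.

One satisfying assignment is: d=True, n=True, w=True, j=True, c=False, l=False

Verification: With this assignment, all 30 clauses evaluate to true.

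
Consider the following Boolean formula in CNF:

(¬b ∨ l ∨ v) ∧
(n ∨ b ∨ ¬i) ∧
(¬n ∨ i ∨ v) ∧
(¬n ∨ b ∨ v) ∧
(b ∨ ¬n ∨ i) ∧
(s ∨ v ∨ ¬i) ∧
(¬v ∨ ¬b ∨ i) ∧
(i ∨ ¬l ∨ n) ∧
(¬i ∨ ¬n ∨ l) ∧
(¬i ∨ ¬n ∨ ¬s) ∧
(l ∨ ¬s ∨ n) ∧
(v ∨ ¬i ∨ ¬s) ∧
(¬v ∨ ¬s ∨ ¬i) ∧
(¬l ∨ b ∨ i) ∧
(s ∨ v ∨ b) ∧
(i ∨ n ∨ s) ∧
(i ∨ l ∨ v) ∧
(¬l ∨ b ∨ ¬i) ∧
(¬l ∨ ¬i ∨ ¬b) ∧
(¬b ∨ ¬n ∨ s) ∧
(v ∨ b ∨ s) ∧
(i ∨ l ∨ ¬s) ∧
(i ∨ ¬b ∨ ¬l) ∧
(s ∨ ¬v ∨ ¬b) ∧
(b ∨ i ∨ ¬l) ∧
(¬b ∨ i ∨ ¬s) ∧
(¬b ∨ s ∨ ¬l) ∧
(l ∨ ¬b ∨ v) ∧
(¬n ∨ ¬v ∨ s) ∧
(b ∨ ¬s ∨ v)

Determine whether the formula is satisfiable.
No

No, the formula is not satisfiable.

No assignment of truth values to the variables can make all 30 clauses true simultaneously.

The formula is UNSAT (unsatisfiable).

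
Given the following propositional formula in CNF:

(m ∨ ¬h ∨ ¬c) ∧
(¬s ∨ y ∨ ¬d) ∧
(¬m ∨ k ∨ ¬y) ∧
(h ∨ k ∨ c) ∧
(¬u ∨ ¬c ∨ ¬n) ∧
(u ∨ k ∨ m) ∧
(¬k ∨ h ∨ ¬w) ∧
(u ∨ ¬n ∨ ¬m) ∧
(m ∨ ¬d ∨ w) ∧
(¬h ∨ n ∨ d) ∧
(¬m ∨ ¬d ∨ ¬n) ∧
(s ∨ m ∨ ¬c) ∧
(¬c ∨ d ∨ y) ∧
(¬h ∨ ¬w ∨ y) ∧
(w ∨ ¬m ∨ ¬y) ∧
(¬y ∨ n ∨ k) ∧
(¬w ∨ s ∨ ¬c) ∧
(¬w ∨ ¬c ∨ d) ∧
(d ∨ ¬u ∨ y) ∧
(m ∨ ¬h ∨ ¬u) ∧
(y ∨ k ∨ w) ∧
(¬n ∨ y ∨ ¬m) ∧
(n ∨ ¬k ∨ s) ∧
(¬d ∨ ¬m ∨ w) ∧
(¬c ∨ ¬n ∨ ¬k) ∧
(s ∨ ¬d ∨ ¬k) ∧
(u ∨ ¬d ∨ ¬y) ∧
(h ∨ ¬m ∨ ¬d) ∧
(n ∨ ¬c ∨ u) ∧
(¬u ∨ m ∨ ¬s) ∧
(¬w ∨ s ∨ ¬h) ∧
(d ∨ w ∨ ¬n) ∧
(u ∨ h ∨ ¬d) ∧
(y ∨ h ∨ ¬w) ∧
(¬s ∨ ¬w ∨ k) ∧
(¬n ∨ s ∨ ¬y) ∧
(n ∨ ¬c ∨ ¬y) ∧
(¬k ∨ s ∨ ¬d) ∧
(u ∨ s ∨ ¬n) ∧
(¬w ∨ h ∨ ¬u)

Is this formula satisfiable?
Yes

Yes, the formula is satisfiable.

One satisfying assignment is: c=False, h=False, w=False, s=True, k=True, m=False, d=False, n=False, u=False, y=True

Verification: With this assignment, all 40 clauses evaluate to true.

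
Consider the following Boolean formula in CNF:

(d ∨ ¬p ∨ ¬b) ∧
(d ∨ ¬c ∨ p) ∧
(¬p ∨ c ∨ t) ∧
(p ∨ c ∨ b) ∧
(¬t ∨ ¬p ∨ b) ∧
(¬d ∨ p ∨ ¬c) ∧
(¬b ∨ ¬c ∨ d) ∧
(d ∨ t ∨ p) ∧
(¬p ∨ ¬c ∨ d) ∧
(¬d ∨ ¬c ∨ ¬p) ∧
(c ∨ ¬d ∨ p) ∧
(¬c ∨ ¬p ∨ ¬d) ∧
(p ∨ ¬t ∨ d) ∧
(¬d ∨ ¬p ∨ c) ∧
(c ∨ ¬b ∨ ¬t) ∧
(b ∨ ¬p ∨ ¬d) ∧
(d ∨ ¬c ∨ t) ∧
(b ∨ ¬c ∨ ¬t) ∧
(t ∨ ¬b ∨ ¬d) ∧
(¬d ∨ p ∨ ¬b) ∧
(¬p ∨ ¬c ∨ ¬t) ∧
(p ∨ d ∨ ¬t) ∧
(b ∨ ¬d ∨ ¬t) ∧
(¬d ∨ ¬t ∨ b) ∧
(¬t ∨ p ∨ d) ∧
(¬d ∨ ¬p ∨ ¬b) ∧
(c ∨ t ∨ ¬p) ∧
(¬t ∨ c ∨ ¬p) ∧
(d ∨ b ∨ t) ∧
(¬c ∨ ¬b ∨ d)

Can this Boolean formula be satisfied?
No

No, the formula is not satisfiable.

No assignment of truth values to the variables can make all 30 clauses true simultaneously.

The formula is UNSAT (unsatisfiable).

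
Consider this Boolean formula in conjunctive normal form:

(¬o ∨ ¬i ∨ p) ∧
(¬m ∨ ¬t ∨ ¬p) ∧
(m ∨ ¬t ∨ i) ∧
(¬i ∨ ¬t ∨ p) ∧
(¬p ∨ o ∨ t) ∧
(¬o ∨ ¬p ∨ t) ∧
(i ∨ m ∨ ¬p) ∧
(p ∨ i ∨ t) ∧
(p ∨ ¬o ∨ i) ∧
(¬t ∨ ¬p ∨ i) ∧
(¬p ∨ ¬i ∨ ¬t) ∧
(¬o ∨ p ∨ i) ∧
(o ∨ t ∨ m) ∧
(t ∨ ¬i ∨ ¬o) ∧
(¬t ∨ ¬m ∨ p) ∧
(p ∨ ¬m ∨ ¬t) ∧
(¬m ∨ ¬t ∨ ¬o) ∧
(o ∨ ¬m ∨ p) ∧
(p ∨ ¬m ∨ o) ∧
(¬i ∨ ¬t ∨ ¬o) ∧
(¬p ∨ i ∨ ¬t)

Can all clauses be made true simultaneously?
No

No, the formula is not satisfiable.

No assignment of truth values to the variables can make all 21 clauses true simultaneously.

The formula is UNSAT (unsatisfiable).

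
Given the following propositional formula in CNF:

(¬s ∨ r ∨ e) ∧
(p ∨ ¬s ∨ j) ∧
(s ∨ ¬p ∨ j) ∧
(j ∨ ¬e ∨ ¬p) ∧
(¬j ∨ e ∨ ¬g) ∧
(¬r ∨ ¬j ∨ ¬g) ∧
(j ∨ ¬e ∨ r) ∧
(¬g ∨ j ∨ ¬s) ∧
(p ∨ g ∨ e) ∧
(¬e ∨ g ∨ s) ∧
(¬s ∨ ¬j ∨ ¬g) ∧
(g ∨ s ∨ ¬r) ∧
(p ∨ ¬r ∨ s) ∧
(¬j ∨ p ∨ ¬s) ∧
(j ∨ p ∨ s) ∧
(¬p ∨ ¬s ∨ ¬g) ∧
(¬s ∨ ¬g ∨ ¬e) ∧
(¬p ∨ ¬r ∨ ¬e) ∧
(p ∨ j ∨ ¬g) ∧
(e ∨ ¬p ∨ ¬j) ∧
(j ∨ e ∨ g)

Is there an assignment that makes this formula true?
Yes

Yes, the formula is satisfiable.

One satisfying assignment is: p=True, r=False, s=True, j=True, e=True, g=False

Verification: With this assignment, all 21 clauses evaluate to true.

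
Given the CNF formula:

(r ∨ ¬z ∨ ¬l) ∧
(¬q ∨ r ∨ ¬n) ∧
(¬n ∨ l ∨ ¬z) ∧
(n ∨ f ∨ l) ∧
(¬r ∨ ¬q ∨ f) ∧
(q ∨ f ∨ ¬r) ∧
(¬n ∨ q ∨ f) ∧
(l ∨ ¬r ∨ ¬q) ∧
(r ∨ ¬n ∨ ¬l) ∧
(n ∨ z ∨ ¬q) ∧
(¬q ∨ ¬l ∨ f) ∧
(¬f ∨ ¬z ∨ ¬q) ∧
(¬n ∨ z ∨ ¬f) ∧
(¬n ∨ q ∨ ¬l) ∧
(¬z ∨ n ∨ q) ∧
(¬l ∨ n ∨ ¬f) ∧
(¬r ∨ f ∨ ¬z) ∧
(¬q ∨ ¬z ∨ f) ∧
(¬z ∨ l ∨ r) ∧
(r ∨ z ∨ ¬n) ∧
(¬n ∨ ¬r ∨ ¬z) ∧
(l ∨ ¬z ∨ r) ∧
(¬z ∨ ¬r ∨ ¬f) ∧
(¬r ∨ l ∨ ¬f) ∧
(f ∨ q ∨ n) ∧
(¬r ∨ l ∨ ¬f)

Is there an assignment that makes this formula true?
Yes

Yes, the formula is satisfiable.

One satisfying assignment is: l=False, r=False, n=False, f=True, q=False, z=False

Verification: With this assignment, all 26 clauses evaluate to true.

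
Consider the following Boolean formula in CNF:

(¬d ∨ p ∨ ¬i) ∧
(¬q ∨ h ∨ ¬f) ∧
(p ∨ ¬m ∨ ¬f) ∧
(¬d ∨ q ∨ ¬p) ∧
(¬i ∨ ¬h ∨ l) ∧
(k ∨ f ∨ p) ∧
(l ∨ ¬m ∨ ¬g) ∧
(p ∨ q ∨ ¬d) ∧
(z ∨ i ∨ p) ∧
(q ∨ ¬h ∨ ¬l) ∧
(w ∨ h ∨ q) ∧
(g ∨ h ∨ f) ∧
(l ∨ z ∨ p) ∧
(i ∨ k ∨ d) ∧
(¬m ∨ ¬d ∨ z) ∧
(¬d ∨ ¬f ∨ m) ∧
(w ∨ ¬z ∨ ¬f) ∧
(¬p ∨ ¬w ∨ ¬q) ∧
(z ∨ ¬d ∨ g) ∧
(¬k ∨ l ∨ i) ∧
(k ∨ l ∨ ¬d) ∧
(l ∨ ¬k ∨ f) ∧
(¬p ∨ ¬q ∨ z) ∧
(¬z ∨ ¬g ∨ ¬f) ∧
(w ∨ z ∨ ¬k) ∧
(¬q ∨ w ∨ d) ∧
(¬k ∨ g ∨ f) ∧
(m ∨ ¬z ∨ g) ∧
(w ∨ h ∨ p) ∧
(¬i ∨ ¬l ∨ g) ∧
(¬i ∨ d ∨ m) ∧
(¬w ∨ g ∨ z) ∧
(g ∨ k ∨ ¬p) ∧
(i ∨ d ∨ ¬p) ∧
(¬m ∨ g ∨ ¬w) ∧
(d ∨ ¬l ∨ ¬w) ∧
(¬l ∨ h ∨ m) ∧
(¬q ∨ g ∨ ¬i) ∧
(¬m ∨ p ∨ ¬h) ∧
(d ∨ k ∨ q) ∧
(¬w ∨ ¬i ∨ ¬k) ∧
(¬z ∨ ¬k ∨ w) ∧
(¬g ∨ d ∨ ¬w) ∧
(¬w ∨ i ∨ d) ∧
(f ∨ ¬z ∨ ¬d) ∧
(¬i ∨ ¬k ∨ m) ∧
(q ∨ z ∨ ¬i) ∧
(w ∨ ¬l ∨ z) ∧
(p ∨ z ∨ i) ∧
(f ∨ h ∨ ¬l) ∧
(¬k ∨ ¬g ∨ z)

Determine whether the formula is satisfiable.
No

No, the formula is not satisfiable.

No assignment of truth values to the variables can make all 51 clauses true simultaneously.

The formula is UNSAT (unsatisfiable).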